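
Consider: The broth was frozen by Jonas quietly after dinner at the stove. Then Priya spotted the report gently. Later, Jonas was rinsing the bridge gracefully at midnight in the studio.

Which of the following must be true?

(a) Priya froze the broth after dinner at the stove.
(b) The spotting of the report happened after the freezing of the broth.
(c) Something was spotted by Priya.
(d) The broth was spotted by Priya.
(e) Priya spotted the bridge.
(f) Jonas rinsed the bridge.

(a) Not entailed — the passage has Jonas freezing the broth, not Priya.
(b) Entailed — the narrative places the freezing before the spotting.
(c) Entailed — every conjunct here is already in the original spotting event.
(d) Not entailed — Priya spotted the report, not the broth; the broth belongs to the freezing event.
(e) Not entailed — Priya spotted the report, not the bridge; the bridge belongs to the rinsing event.
(f) Entailed — 'rinse' is an activity; 'was rinsing' entails that some rinsing happened, so 'rinsed' holds.

(b), (c), (f)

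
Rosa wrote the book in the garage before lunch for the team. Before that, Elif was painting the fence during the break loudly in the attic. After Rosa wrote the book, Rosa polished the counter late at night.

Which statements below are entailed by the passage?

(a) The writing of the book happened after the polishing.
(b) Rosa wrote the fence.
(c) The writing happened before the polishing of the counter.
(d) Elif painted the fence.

(a) Not entailed — the narrative places the writing before the polishing, not after.
(b) Not entailed — Rosa wrote the book, not the fence; the fence belongs to the painting event.
(c) Entailed — the narrative places the writing before the polishing.
(d) Not entailed — 'was painting' is progressive on an accomplishment; it does not entail the completed 'painted'.

(c)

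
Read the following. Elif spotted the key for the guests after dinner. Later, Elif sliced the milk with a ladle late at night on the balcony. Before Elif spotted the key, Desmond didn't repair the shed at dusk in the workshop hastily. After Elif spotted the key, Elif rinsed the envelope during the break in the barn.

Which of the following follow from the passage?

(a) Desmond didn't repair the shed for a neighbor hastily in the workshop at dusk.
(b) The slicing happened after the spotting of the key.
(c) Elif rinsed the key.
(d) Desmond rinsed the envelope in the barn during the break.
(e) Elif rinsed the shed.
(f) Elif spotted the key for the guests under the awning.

(a) Entailed — under negation, adding a further restriction is entailed: if no such repairing event occurred, none occurred for a neighbor either.
(b) Entailed — the narrative places the spotting before the slicing.
(c) Not entailed — Elif rinsed the envelope, not the key; the key belongs to the spotting event.
(d) Not entailed — the passage has Elif rinsing the envelope, not Desmond.
(e) Not entailed — Elif rinsed the envelope, not the shed; the shed belongs to the repairing event.
(f) Not entailed — 'under the awning' adds information not in the original event.

(a), (b)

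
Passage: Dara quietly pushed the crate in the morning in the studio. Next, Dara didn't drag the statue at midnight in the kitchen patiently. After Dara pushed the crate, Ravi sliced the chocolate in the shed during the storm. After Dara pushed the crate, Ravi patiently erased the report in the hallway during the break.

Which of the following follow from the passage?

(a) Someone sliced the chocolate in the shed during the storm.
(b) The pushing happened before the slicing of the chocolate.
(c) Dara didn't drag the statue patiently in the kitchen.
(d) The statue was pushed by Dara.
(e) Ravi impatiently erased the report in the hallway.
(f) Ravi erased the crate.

(a), (b)

(a) Entailed — every conjunct here is already in the original slicing event.
(b) Entailed — the narrative places the pushing before the slicing.
(c) Not entailed — dropping 'at midnight' under negation is not valid — the original leaves open that Dara dragged the statue some other way.
(d) Not entailed — Dara pushed the crate, not the statue; the statue belongs to the dragging event.
(e) Not entailed — 'impatiently' adds a manner not in (and inconsistent with) the original.
(f) Not entailed — Ravi erased the report, not the crate; the crate belongs to the pushing event.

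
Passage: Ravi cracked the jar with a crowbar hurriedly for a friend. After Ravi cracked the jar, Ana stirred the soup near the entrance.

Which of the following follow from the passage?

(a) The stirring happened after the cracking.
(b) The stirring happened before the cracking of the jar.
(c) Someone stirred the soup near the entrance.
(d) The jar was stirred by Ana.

(a), (c)

(a) Entailed — the narrative places the cracking before the stirring.
(b) Not entailed — the narrative places the cracking before the stirring, not after.
(c) Entailed — this follows by dropping conjuncts from the stirring event's description.
(d) Not entailed — Ana stirred the soup, not the jar; the jar belongs to the cracking event.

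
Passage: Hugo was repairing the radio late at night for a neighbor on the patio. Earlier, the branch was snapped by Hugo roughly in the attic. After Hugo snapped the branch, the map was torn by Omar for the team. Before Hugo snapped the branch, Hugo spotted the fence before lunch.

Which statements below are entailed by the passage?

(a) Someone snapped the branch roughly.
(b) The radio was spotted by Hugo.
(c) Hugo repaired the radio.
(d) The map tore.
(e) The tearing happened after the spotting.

(a), (d), (e)

(a) Entailed — the original entails any weakening of itself; this just drops 'in the attic' and generalizes the agent.
(b) Not entailed — Hugo spotted the fence, not the radio; the radio belongs to the repairing event.
(c) Not entailed — 'was repairing' is progressive on an accomplishment; it does not entail the completed 'repaired'.
(d) Entailed — 'Omar tore the map' is causative; it entails the inchoative 'the map tore'.
(e) Entailed — the narrative places the spotting before the tearing.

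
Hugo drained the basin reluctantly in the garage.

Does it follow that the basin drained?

yes

'Hugo drained the basin' is the causative; it entails the inchoative 'the basin drained'.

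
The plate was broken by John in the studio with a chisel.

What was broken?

the plate

'the plate' marks the patient of the breaking event.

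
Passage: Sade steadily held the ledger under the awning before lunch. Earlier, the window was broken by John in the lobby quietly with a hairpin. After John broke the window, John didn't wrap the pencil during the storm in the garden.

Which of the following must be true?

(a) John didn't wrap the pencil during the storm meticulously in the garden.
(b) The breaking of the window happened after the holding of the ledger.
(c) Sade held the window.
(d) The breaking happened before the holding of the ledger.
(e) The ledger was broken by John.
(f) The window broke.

(a), (d), (f)

(a) Entailed — under negation, adding a further restriction is entailed: if no such wrapping event occurred, none occurred meticulously either.
(b) Not entailed — the narrative places the breaking before the holding, not after.
(c) Not entailed — Sade held the ledger, not the window; the window belongs to the breaking event.
(d) Entailed — the narrative places the breaking before the holding.
(e) Not entailed — John broke the window, not the ledger; the ledger belongs to the holding event.
(f) Entailed — 'John broke the window' is causative; it entails the inchoative 'the window broke'.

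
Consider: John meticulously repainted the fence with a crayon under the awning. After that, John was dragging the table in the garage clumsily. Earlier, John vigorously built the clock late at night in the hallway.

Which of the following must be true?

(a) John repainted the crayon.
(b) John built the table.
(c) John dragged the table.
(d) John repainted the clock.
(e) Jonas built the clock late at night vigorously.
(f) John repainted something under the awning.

(c), (f)

(a) Not entailed — the crayon is the instrument, not what was repainted.
(b) Not entailed — John built the clock, not the table; the table belongs to the dragging event.
(c) Entailed — 'drag' is an activity; 'was dragging' entails that some dragging happened, so 'dragged' holds.
(d) Not entailed — John repainted the fence, not the clock; the clock belongs to the building event.
(e) Not entailed — the passage has John building the clock, not Jonas.
(f) Entailed — every conjunct here is already in the original repainting event.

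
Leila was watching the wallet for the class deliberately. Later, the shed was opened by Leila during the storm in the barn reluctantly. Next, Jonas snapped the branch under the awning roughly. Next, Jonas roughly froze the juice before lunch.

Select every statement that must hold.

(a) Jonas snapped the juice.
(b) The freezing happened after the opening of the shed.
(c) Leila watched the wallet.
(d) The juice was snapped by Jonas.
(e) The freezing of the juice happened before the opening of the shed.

(a) Not entailed — Jonas snapped the branch, not the juice; the juice belongs to the freezing event.
(b) Entailed — the narrative places the opening before the freezing.
(c) Entailed — 'watch' is an activity; 'was watching' entails that some watching happened, so 'watched' holds.
(d) Not entailed — Jonas snapped the branch, not the juice; the juice belongs to the freezing event.
(e) Not entailed — the narrative places the opening before the freezing, not after.

(b), (c)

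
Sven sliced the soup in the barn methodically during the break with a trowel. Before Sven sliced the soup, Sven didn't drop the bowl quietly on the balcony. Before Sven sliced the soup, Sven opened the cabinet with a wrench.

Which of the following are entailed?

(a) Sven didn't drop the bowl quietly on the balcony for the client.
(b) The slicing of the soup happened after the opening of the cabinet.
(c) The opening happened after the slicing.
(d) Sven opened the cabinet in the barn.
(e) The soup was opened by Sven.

(a) Entailed — under negation, adding a further restriction is entailed: if no such dropping event occurred, none occurred for the client either.
(b) Entailed — the narrative places the opening before the slicing.
(c) Not entailed — the narrative places the opening before the slicing, not after.
(d) Not entailed — 'in the barn' adds information not in the original event.
(e) Not entailed — Sven opened the cabinet, not the soup; the soup belongs to the slicing event.

(a), (b)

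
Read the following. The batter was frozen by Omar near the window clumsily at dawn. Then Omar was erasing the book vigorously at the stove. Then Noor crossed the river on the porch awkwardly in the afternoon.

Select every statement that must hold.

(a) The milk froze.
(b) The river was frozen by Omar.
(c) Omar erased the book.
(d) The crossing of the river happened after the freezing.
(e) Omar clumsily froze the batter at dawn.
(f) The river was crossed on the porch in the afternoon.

(a) Not entailed — the batter is what froze, not the milk.
(b) Not entailed — Omar froze the batter, not the river; the river belongs to the crossing event.
(c) Not entailed — 'was erasing' is progressive on an accomplishment; it does not entail the completed 'erased'.
(d) Entailed — the narrative places the freezing before the crossing.
(e) Entailed — dropping 'near the window' leaves a sub-description the original still satisfies.
(f) Entailed — the original entails any weakening of itself; this just drops 'awkwardly' and generalizes the agent.

(d), (e), (f)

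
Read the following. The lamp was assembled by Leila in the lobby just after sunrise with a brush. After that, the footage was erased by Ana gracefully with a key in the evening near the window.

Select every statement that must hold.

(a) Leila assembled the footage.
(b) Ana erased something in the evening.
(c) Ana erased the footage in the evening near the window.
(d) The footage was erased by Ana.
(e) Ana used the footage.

(b), (c), (d)

(a) Not entailed — Leila assembled the lamp, not the footage; the footage belongs to the erasing event.
(b) Entailed — this follows by dropping conjuncts from the erasing event's description.
(c) Entailed — every conjunct here is already in the original erasing event.
(d) Entailed — this follows by dropping conjuncts from the erasing event's description.
(e) Not entailed — the footage is the patient, not an instrument — Ana used a key.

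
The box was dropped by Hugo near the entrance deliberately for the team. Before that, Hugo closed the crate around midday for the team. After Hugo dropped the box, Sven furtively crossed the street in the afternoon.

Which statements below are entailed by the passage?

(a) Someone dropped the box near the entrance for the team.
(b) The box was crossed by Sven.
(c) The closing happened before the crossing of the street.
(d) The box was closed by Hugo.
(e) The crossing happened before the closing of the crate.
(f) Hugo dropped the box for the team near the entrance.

(a), (c), (f)

(a) Entailed — the original entails any weakening of itself; this just drops 'deliberately' and generalizes the agent.
(b) Not entailed — Sven crossed the street, not the box; the box belongs to the dropping event.
(c) Entailed — the narrative places the closing before the crossing.
(d) Not entailed — Hugo closed the crate, not the box; the box belongs to the dropping event.
(e) Not entailed — the narrative places the closing before the crossing, not after.
(f) Entailed — every conjunct here is already in the original dropping event.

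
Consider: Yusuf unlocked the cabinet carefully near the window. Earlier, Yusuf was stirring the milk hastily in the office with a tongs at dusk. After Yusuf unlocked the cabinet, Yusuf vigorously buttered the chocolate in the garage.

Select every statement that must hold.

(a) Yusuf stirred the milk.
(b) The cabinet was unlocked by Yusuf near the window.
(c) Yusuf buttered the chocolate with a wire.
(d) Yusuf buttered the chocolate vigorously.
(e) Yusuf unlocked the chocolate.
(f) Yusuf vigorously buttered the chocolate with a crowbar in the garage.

(a) Entailed — 'stir' is an activity; 'was stirring' entails that some stirring happened, so 'stirred' holds.
(b) Entailed — the original entails any weakening of itself; this just drops 'carefully'.
(c) Not entailed — 'with a wire' adds information not in the original event.
(d) Entailed — the original entails any weakening of itself; this just drops 'in the garage'.
(e) Not entailed — Yusuf unlocked the cabinet, not the chocolate; the chocolate belongs to the buttering event.
(f) Not entailed — 'with a crowbar' adds information not in the original event.

(a), (b), (d)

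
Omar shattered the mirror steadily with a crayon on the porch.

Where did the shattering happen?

'on the porch' marks the location of the shattering event.

on the porch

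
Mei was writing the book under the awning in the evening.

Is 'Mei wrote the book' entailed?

no

'was writing' is progressive; for an accomplishment like 'write the book', it doesn't entail completion.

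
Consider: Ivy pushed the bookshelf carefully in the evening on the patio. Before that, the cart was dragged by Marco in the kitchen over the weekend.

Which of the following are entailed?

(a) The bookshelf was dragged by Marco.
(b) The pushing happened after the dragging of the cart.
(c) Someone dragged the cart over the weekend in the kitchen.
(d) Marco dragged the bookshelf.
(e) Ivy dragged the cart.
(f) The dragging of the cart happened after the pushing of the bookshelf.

(b), (c)

(a) Not entailed — Marco dragged the cart, not the bookshelf; the bookshelf belongs to the pushing event.
(b) Entailed — the narrative places the dragging before the pushing.
(c) Entailed — every conjunct here is already in the original dragging event.
(d) Not entailed — Marco dragged the cart, not the bookshelf; the bookshelf belongs to the pushing event.
(e) Not entailed — the passage has Marco dragging the cart, not Ivy.
(f) Not entailed — the narrative places the dragging before the pushing, not after.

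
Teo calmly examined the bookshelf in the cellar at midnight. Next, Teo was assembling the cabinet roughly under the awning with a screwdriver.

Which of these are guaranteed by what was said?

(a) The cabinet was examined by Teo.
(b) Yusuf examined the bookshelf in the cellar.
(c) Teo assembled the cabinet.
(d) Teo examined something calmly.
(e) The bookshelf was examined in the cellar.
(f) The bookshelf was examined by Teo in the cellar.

(d), (e), (f)

(a) Not entailed — Teo examined the bookshelf, not the cabinet; the cabinet belongs to the assembling event.
(b) Not entailed — the passage has Teo examining the bookshelf, not Yusuf.
(c) Not entailed — 'was assembling' is progressive on an accomplishment; it does not entail the completed 'assembled'.
(d) Entailed — the original entails any weakening of itself; this just drops 'at midnight', 'in the cellar' and generalizes the patient.
(e) Entailed — the original entails any weakening of itself; this just drops 'at midnight', 'calmly' and generalizes the agent.
(f) Entailed — every conjunct here is already in the original examining event.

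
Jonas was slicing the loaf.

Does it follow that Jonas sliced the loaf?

'was slicing' is progressive; for an accomplishment like 'slice the loaf', it doesn't entail completion.

no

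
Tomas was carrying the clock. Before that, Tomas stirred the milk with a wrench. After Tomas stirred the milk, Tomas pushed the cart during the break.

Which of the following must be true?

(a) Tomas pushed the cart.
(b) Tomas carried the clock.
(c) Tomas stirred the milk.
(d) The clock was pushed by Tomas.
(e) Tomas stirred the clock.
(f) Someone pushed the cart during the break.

(a), (b), (c), (f)

(a) Entailed — every conjunct here is already in the original pushing event.
(b) Entailed — 'carry' is an activity; 'was carrying' entails that some carrying happened, so 'carried' holds.
(c) Entailed — the original entails any weakening of itself; this just drops 'with a wrench'.
(d) Not entailed — Tomas pushed the cart, not the clock; the clock belongs to the carrying event.
(e) Not entailed — Tomas stirred the milk, not the clock; the clock belongs to the carrying event.
(f) Entailed — generalizing the agent leaves a sub-description the original still satisfies.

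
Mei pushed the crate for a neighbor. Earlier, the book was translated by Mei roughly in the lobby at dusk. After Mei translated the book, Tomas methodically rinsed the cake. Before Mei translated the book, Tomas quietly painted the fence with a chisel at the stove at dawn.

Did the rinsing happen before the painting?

The narrative orders the painting before the rinsing.

no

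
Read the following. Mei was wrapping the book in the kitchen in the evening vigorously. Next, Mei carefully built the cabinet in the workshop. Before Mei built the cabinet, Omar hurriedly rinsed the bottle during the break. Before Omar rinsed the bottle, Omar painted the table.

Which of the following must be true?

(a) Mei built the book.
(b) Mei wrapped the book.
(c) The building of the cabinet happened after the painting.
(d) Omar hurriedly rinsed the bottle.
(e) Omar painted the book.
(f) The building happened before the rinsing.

(c), (d)

(a) Not entailed — Mei built the cabinet, not the book; the book belongs to the wrapping event.
(b) Not entailed — 'was wrapping' is progressive on an accomplishment; it does not entail the completed 'wrapped'.
(c) Entailed — the narrative places the painting before the building.
(d) Entailed — this follows by dropping conjuncts from the rinsing event's description.
(e) Not entailed — Omar painted the table, not the book; the book belongs to the wrapping event.
(f) Not entailed — the narrative places the rinsing before the building, not after.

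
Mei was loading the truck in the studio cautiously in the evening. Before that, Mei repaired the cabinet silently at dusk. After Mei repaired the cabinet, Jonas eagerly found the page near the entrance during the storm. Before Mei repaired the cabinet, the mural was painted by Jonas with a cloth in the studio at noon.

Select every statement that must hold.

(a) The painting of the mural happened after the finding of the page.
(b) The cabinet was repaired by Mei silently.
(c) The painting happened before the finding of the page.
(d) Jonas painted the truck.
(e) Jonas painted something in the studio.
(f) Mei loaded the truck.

(b), (c), (e)

(a) Not entailed — the narrative places the painting before the finding, not after.
(b) Entailed — every conjunct here is already in the original repairing event.
(c) Entailed — the narrative places the painting before the finding.
(d) Not entailed — Jonas painted the mural, not the truck; the truck belongs to the loading event.
(e) Entailed — this follows by dropping conjuncts from the painting event's description.
(f) Not entailed — 'was loading' is progressive on an accomplishment; it does not entail the completed 'loaded'.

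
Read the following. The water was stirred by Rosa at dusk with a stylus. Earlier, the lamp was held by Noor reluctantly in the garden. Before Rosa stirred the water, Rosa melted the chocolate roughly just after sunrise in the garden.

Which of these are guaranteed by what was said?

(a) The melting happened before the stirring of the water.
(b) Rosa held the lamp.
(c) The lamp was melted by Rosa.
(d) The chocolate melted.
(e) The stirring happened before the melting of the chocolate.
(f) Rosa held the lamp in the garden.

(a) Entailed — the narrative places the melting before the stirring.
(b) Not entailed — the passage has Noor holding the lamp, not Rosa.
(c) Not entailed — Rosa melted the chocolate, not the lamp; the lamp belongs to the holding event.
(d) Entailed — 'Rosa melted the chocolate' is causative; it entails the inchoative 'the chocolate melted'.
(e) Not entailed — the narrative places the melting before the stirring, not after.
(f) Not entailed — the passage has Noor holding the lamp, not Rosa.

(a), (d)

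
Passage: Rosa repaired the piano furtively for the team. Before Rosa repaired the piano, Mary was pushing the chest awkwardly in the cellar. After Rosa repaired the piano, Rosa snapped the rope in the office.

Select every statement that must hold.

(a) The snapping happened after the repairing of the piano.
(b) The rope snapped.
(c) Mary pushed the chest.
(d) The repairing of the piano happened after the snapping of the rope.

(a) Entailed — the narrative places the repairing before the snapping.
(b) Entailed — 'Rosa snapped the rope' is causative; it entails the inchoative 'the rope snapped'.
(c) Entailed — 'push' is an activity; 'was pushing' entails that some pushing happened, so 'pushed' holds.
(d) Not entailed — the narrative places the repairing before the snapping, not after.

(a), (b), (c)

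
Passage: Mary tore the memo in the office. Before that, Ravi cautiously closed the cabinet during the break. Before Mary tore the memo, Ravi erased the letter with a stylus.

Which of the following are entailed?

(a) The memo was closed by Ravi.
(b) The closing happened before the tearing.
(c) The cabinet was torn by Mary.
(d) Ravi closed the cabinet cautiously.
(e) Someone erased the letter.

(a) Not entailed — Ravi closed the cabinet, not the memo; the memo belongs to the tearing event.
(b) Entailed — the narrative places the closing before the tearing.
(c) Not entailed — Mary tore the memo, not the cabinet; the cabinet belongs to the closing event.
(d) Entailed — every conjunct here is already in the original closing event.
(e) Entailed — every conjunct here is already in the original erasing event.

(b), (d), (e)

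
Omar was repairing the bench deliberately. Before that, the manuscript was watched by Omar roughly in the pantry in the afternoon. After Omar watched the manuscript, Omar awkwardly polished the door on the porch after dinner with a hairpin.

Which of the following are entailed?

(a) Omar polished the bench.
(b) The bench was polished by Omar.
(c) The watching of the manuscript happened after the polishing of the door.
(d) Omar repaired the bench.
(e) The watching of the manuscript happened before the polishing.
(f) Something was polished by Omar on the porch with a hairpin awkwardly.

(a) Not entailed — Omar polished the door, not the bench; the bench belongs to the repairing event.
(b) Not entailed — Omar polished the door, not the bench; the bench belongs to the repairing event.
(c) Not entailed — the narrative places the watching before the polishing, not after.
(d) Not entailed — 'was repairing' is progressive on an accomplishment; it does not entail the completed 'repaired'.
(e) Entailed — the narrative places the watching before the polishing.
(f) Entailed — this follows by dropping conjuncts from the polishing event's description.

(e), (f)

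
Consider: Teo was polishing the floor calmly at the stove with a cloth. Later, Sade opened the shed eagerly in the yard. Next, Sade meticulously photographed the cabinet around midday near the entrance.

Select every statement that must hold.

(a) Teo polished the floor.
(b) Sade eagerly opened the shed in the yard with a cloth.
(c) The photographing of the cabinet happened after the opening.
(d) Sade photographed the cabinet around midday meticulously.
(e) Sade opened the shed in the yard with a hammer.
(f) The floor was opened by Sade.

(a) Entailed — 'polish' is an activity; 'was polishing' entails that some polishing happened, so 'polished' holds.
(b) Not entailed — 'with a cloth' adds information not in the original event.
(c) Entailed — the narrative places the opening before the photographing.
(d) Entailed — dropping 'near the entrance' leaves a sub-description the original still satisfies.
(e) Not entailed — 'with a hammer' adds information not in the original event.
(f) Not entailed — Sade opened the shed, not the floor; the floor belongs to the polishing event.

(a), (c), (d)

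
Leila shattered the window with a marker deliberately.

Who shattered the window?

Leila

'Leila' marks the agent of the shattering event.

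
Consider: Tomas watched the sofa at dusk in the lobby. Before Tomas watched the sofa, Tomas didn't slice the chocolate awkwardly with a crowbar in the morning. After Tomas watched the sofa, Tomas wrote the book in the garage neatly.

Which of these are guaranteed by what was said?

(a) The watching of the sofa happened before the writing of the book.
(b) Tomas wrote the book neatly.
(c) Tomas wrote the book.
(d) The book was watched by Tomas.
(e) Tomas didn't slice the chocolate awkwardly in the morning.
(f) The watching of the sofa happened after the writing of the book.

(a), (b), (c)

(a) Entailed — the narrative places the watching before the writing.
(b) Entailed — this follows by dropping conjuncts from the writing event's description.
(c) Entailed — dropping 'in the garage', 'neatly' leaves a sub-description the original still satisfies.
(d) Not entailed — Tomas watched the sofa, not the book; the book belongs to the writing event.
(e) Not entailed — dropping 'with a crowbar' under negation is not valid — the original leaves open that Tomas sliced the chocolate some other way.
(f) Not entailed — the narrative places the watching before the writing, not after.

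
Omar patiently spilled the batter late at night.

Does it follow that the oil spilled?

Nothing is said about any oil; only the batter is affected.

no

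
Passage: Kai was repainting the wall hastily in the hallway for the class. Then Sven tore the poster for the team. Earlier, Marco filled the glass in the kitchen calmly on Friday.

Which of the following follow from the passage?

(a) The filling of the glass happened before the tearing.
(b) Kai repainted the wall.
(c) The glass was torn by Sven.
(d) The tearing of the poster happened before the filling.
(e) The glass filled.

(a), (e)

(a) Entailed — the narrative places the filling before the tearing.
(b) Not entailed — 'was repainting' is progressive on an accomplishment; it does not entail the completed 'repainted'.
(c) Not entailed — Sven tore the poster, not the glass; the glass belongs to the filling event.
(d) Not entailed — the narrative places the filling before the tearing, not after.
(e) Entailed — 'Marco filled the glass' is causative; it entails the inchoative 'the glass filled'.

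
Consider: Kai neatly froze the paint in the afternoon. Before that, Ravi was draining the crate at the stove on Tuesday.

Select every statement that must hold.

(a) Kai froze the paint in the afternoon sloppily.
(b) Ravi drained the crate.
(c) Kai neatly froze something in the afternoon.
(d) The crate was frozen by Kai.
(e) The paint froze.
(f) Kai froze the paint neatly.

(a) Not entailed — 'sloppily' adds a manner not in (and inconsistent with) the original.
(b) Not entailed — 'was draining' is progressive on an accomplishment; it does not entail the completed 'drained'.
(c) Entailed — every conjunct here is already in the original freezing event.
(d) Not entailed — Kai froze the paint, not the crate; the crate belongs to the draining event.
(e) Entailed — 'Kai froze the paint' is causative; it entails the inchoative 'the paint froze'.
(f) Entailed — every conjunct here is already in the original freezing event.

(c), (e), (f)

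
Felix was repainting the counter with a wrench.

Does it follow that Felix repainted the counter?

'was repainting' is progressive; for an accomplishment like 'repaint the counter', it doesn't entail completion.

no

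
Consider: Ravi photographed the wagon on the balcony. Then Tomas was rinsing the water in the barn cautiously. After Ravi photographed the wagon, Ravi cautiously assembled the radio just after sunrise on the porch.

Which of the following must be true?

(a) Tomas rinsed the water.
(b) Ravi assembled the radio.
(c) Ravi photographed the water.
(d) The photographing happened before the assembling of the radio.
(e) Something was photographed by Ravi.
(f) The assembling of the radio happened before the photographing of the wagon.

(a), (b), (d), (e)

(a) Entailed — 'rinse' is an activity; 'was rinsing' entails that some rinsing happened, so 'rinsed' holds.
(b) Entailed — every conjunct here is already in the original assembling event.
(c) Not entailed — Ravi photographed the wagon, not the water; the water belongs to the rinsing event.
(d) Entailed — the narrative places the photographing before the assembling.
(e) Entailed — dropping 'on the balcony' and generalizing the patient leaves a sub-description the original still satisfies.
(f) Not entailed — the narrative places the photographing before the assembling, not after.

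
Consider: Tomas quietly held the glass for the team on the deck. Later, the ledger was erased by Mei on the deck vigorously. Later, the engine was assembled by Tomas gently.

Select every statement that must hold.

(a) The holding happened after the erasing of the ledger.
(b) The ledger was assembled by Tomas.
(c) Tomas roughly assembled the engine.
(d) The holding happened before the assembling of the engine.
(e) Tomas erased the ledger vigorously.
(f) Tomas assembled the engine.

(d), (f)

(a) Not entailed — the narrative places the holding before the erasing, not after.
(b) Not entailed — Tomas assembled the engine, not the ledger; the ledger belongs to the erasing event.
(c) Not entailed — 'roughly' adds a manner not in (and inconsistent with) the original.
(d) Entailed — the narrative places the holding before the assembling.
(e) Not entailed — the passage has Mei erasing the ledger, not Tomas.
(f) Entailed — the original entails any weakening of itself; this just drops 'gently'.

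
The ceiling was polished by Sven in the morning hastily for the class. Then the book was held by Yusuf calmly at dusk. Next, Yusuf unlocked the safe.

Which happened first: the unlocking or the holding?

the holding

The connectives place the holding before the unlocking.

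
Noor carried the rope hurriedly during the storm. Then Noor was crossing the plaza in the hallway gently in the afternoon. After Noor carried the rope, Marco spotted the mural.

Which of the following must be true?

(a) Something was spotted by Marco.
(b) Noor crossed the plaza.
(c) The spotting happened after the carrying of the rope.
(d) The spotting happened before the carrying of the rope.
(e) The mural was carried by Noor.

(a) Entailed — every conjunct here is already in the original spotting event.
(b) Not entailed — 'was crossing' is progressive on an accomplishment; it does not entail the completed 'crossed'.
(c) Entailed — the narrative places the carrying before the spotting.
(d) Not entailed — the narrative places the carrying before the spotting, not after.
(e) Not entailed — Noor carried the rope, not the mural; the mural belongs to the spotting event.

(a), (c)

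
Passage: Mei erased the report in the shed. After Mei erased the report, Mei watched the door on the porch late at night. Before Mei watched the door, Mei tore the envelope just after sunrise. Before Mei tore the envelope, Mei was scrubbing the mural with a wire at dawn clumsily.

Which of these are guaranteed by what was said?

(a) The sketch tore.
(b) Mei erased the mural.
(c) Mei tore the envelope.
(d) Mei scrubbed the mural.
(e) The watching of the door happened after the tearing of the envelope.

(c), (d), (e)

(a) Not entailed — the envelope is what tore, not the sketch.
(b) Not entailed — Mei erased the report, not the mural; the mural belongs to the scrubbing event.
(c) Entailed — the original entails any weakening of itself; this just drops 'just after sunrise'.
(d) Entailed — 'scrub' is an activity; 'was scrubbing' entails that some scrubbing happened, so 'scrubbed' holds.
(e) Entailed — the narrative places the tearing before the watching.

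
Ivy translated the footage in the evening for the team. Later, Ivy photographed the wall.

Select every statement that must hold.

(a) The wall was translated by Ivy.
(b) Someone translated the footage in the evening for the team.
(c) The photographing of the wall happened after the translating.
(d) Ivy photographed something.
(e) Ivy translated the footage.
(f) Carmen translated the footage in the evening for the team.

(a) Not entailed — Ivy translated the footage, not the wall; the wall belongs to the photographing event.
(b) Entailed — this follows by dropping conjuncts from the translating event's description.
(c) Entailed — the narrative places the translating before the photographing.
(d) Entailed — generalizing the patient leaves a sub-description the original still satisfies.
(e) Entailed — every conjunct here is already in the original translating event.
(f) Not entailed — the passage has Ivy translating the footage, not Carmen.

(b), (c), (d), (e)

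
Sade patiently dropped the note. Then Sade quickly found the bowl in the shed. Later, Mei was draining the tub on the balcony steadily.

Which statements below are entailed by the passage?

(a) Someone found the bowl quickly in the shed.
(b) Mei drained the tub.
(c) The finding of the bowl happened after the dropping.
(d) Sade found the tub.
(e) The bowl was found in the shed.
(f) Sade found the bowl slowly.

(a), (c), (e)

(a) Entailed — this follows by dropping conjuncts from the finding event's description.
(b) Not entailed — 'was draining' is progressive on an accomplishment; it does not entail the completed 'drained'.
(c) Entailed — the narrative places the dropping before the finding.
(d) Not entailed — Sade found the bowl, not the tub; the tub belongs to the draining event.
(e) Entailed — dropping 'quickly' and generalizing the agent leaves a sub-description the original still satisfies.
(f) Not entailed — 'slowly' adds a manner not in (and inconsistent with) the original.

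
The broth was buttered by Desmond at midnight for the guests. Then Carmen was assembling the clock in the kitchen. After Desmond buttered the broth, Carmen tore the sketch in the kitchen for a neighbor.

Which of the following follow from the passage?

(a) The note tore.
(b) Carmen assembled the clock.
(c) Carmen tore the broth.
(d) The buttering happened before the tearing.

(a) Not entailed — the sketch is what tore, not the note.
(b) Not entailed — 'was assembling' is progressive on an accomplishment; it does not entail the completed 'assembled'.
(c) Not entailed — Carmen tore the sketch, not the broth; the broth belongs to the buttering event.
(d) Entailed — the narrative places the buttering before the tearing.

(d)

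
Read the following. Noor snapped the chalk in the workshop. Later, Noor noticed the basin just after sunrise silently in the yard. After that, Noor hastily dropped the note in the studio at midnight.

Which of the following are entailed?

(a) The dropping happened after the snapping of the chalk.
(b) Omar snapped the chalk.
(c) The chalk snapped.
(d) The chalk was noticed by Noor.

(a) Entailed — the narrative places the snapping before the dropping.
(b) Not entailed — the passage has Noor snapping the chalk, not Omar.
(c) Entailed — 'Noor snapped the chalk' is causative; it entails the inchoative 'the chalk snapped'.
(d) Not entailed — Noor noticed the basin, not the chalk; the chalk belongs to the snapping event.

(a), (c)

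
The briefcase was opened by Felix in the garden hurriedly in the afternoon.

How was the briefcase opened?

hurriedly

'hurriedly' marks the manner of the opening event.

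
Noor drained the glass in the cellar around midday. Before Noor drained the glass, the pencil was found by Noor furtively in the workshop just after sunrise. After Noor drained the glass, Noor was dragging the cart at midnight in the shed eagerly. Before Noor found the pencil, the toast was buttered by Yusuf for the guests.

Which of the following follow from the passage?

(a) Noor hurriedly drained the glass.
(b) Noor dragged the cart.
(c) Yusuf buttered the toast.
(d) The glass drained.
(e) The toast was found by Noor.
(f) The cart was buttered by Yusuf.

(a) Not entailed — 'hurriedly' adds information not in the original event.
(b) Entailed — 'drag' is an activity; 'was dragging' entails that some dragging happened, so 'dragged' holds.
(c) Entailed — the original entails any weakening of itself; this just drops 'for the guests'.
(d) Entailed — 'Noor drained the glass' is causative; it entails the inchoative 'the glass drained'.
(e) Not entailed — Noor found the pencil, not the toast; the toast belongs to the buttering event.
(f) Not entailed — Yusuf buttered the toast, not the cart; the cart belongs to the dragging event.

(b), (c), (d)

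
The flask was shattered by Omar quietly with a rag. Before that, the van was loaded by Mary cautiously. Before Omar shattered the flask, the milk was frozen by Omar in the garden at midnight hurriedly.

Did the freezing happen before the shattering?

The narrative orders the freezing before the shattering.

yes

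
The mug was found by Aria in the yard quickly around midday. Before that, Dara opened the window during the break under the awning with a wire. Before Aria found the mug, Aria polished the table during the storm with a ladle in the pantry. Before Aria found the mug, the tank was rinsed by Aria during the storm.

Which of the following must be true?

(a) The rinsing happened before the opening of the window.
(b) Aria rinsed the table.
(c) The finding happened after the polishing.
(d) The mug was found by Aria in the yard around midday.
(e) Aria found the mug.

(a) Not entailed — the narrative doesn't order the rinsing relative to the opening.
(b) Not entailed — Aria rinsed the tank, not the table; the table belongs to the polishing event.
(c) Entailed — the narrative places the polishing before the finding.
(d) Entailed — every conjunct here is already in the original finding event.
(e) Entailed — the original entails any weakening of itself; this just drops 'around midday', 'in the yard', 'quickly'.

(c), (d), (e)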